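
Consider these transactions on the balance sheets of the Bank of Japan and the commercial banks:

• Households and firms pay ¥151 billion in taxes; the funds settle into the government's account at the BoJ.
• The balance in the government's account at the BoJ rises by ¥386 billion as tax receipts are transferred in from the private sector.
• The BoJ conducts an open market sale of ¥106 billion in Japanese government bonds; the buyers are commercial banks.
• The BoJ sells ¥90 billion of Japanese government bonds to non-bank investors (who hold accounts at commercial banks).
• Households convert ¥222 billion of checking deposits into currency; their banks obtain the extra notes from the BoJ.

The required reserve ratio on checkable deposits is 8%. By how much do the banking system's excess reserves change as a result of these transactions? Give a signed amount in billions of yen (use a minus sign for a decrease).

-¥887.08 billion

Government account inflow ¥151 billion: reserves −¥151B, deposits −¥151B.
Government account inflow ¥386 billion: reserves −¥386B, deposits −¥386B.
OMO sale (to banks) ¥106 billion: reserves −¥106B, deposits 0.
Asset sale (to non-banks) ¥90 billion: reserves −¥90B, deposits −¥90B.
Currency withdrawal ¥222 billion: reserves −¥222B, deposits −¥222B.
Totals: Δreserves = −¥955B, Δdeposits = −¥849B.
Δrequired reserves = 8% × −¥849B = −¥67.92B.
Δexcess reserves = Δreserves − Δrequired = −¥955B − (−¥67.92B) = -¥887.08 billion.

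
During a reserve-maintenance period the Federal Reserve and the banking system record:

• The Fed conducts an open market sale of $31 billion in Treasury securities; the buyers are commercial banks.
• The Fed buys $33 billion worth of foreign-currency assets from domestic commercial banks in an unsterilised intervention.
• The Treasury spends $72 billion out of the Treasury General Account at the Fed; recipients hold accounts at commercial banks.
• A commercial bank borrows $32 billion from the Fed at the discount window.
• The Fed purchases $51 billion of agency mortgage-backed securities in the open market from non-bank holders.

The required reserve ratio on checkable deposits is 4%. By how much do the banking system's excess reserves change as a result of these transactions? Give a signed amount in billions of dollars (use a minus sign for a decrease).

OMO sale (to banks) $31 billion: reserves −$31B, deposits 0.
FX purchase $33 billion: reserves +$33B, deposits 0.
Government spending $72 billion: reserves +$72B, deposits +$72B.
Discount-window loan $32 billion: reserves +$32B, deposits 0.
Asset purchase (from non-banks) $51 billion: reserves +$51B, deposits +$51B.
Totals: Δreserves = +$157B, Δdeposits = +$123B.
Δrequired reserves = 4% × +$123B = +$4.92B.
Δexcess reserves = Δreserves − Δrequired = +$157B − (+$4.92B) = +$152.08 billion.

+$152.08 billion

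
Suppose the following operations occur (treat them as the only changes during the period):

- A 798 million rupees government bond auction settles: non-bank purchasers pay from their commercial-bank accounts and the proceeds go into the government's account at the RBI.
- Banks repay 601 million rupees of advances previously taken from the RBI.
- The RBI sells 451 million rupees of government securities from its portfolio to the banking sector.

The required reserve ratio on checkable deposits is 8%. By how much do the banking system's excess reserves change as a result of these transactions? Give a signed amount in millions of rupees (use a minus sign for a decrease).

Government account inflow 798 million rupees: reserves −798M, deposits −798M.
Discount-window repayment 601 million rupees: reserves −601M, deposits 0.
OMO sale (to banks) 451 million rupees: reserves −451M, deposits 0.
Totals: Δreserves = −1850M, Δdeposits = −798M.
Δrequired reserves = 8% × −798M = −63.84M.
Δexcess reserves = Δreserves − Δrequired = −1850M − (−63.84M) = -1786.16 million.

-1786.16 million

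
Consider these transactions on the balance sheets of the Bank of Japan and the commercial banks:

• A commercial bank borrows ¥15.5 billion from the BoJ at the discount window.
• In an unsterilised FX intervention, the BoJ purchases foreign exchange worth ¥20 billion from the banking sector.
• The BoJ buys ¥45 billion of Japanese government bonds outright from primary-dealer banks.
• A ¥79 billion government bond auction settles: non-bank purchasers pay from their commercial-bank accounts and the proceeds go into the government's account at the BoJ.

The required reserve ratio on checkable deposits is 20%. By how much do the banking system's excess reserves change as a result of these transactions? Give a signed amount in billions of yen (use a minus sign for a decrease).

+¥17.3 billion

Discount-window loan ¥15.5 billion: reserves +¥15.5B, deposits 0.
FX purchase ¥20 billion: reserves +¥20B, deposits 0.
OMO purchase (from banks) ¥45 billion: reserves +¥45B, deposits 0.
Government account inflow ¥79 billion: reserves −¥79B, deposits −¥79B.
Totals: Δreserves = +¥1.5B, Δdeposits = −¥79B.
Δrequired reserves = 20% × −¥79B = −¥15.8B.
Δexcess reserves = Δreserves − Δrequired = +¥1.5B − (−¥15.8B) = +¥17.3 billion.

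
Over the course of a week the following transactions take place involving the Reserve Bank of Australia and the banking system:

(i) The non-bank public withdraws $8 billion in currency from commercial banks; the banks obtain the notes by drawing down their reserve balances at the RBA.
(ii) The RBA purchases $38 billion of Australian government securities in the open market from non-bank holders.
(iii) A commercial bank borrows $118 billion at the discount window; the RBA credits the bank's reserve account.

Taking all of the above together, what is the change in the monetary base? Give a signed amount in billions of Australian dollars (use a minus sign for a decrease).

Currency withdrawal $8 billion: just a shift between currency and reserves — both are base money → 0.
Asset purchase (from non-banks) $38 billion: RBA balance sheet expands → +$38B.
Discount-window loan $118 billion: RBA balance sheet expands → +$118B.
Net: 0 + 38 + 118 = +$156 billion.

+$156 billion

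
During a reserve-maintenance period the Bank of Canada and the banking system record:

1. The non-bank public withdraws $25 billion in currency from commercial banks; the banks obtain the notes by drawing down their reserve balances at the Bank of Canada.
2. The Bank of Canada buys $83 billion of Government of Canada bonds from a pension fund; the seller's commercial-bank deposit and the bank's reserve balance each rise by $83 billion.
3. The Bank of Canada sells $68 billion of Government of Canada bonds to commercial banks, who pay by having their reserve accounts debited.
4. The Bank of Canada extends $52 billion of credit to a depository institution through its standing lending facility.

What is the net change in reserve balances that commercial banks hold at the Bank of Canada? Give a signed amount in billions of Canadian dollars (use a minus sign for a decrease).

+$42 billion

Currency withdrawal $25 billion: banks swap reserves for currency → −$25B.
Asset purchase (from non-banks) $83 billion: the Bank of Canada pays by crediting reserve accounts → +$83B.
OMO sale (to banks) $68 billion: the buying banks pay out of their reserve balances → −$68B.
Discount-window loan $52 billion: the loan is credited to the bank's reserve account → +$52B.
Net: −25 + 83 − 68 + 52 = +$42 billion.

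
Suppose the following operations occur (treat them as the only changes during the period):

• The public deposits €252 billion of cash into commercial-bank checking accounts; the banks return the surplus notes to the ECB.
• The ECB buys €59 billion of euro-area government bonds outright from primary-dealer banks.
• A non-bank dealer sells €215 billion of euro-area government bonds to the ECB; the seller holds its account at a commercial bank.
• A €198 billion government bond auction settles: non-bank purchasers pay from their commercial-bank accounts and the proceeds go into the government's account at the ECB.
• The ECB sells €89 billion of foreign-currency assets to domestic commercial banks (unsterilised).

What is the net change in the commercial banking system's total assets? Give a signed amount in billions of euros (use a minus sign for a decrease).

+€269 billion

Currency deposit €252 billion: bank balance sheets expand → +€252B.
OMO purchase (from banks) €59 billion: just an asset swap on bank balance sheets → 0.
Asset purchase (from non-banks) €215 billion: bank balance sheets expand → +€215B.
Government account inflow €198 billion: bank balance sheets shrink → −€198B.
FX sale €89 billion: just an asset swap on bank balance sheets → 0.
Net: 252 + 0 + 215 − 198 + 0 = +€269 billion.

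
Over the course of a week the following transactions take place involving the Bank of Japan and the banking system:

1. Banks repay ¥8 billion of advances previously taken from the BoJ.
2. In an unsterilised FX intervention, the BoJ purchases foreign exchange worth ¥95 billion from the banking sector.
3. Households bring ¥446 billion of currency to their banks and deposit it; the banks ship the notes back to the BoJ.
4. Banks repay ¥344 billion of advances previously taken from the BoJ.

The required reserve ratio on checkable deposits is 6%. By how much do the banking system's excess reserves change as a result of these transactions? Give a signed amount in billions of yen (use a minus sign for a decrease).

+¥162.24 billion

Discount-window repayment ¥8 billion: reserves −¥8B, deposits 0.
FX purchase ¥95 billion: reserves +¥95B, deposits 0.
Currency deposit ¥446 billion: reserves +¥446B, deposits +¥446B.
Discount-window repayment ¥344 billion: reserves −¥344B, deposits 0.
Totals: Δreserves = +¥189B, Δdeposits = +¥446B.
Δrequired reserves = 6% × +¥446B = +¥26.76B.
Δexcess reserves = Δreserves − Δrequired = +¥189B − (+¥26.76B) = +¥162.24 billion.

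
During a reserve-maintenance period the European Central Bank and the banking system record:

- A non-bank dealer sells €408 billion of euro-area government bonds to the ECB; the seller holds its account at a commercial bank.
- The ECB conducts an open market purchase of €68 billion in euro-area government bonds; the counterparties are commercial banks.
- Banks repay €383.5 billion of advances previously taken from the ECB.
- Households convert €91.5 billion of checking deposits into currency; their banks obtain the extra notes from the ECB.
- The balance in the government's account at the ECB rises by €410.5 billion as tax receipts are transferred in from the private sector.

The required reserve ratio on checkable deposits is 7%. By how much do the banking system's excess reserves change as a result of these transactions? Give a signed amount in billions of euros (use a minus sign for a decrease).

Asset purchase (from non-banks) €408 billion: reserves +€408B, deposits +€408B.
OMO purchase (from banks) €68 billion: reserves +€68B, deposits 0.
Discount-window repayment €383.5 billion: reserves −€383.5B, deposits 0.
Currency withdrawal €91.5 billion: reserves −€91.5B, deposits −€91.5B.
Government account inflow €410.5 billion: reserves −€410.5B, deposits −€410.5B.
Totals: Δreserves = −€409.5B, Δdeposits = −€94B.
Δrequired reserves = 7% × −€94B = −€6.58B.
Δexcess reserves = Δreserves − Δrequired = −€409.5B − (−€6.58B) = -€402.92 billion.

-€402.92 billion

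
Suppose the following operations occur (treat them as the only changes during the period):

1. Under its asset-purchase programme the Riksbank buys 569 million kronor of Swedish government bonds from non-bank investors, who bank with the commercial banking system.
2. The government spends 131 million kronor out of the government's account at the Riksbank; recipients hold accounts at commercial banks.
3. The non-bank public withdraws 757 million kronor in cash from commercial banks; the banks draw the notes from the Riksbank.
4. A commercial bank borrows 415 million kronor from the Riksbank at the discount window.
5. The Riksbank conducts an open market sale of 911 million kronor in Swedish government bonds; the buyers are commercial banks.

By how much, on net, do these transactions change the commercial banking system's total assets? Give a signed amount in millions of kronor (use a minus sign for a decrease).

+358 million

Asset purchase (from non-banks) 569 million kronor: bank balance sheets expand → +569M.
Government spending 131 million kronor: bank balance sheets expand → +131M.
Currency withdrawal 757 million kronor: bank balance sheets shrink → −757M.
Discount-window loan 415 million kronor: bank balance sheets expand → +415M.
OMO sale (to banks) 911 million kronor: just an asset swap on bank balance sheets → 0.
Net: 569 + 131 − 757 + 415 + 0 = +358 million.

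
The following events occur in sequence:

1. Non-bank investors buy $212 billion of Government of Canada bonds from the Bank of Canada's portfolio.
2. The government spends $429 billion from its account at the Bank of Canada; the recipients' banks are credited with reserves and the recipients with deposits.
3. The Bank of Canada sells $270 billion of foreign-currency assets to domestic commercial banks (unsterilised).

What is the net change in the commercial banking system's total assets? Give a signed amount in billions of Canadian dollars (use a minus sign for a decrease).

+$217 billion

Bank of Canada balance sheet:
  Assets:      Securities −$212B, Foreign assets −$270B
  Liabilities: Bank reserves −$53B, Government deposits −$429B
Commercial banking system:
  Assets:      Reserves at CB −$53B, Foreign assets +$270B
  Liabilities: Checkable deposits +$217B
Change in total bank assets = +$217 billion.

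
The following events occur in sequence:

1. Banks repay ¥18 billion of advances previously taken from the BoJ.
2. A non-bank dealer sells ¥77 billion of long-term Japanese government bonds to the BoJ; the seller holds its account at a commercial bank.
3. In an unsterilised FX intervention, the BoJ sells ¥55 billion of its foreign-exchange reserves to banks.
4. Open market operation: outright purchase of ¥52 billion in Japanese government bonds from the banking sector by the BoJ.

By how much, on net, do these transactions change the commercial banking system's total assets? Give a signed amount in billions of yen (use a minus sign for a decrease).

BoJ balance sheet:
  Assets:      Securities +¥129B, Loans to banks −¥18B, Foreign assets −¥55B
  Liabilities: Bank reserves +¥56B
Commercial banking system:
  Assets:      Reserves at CB +¥56B, Securities −¥52B, Foreign assets +¥55B
  Liabilities: Checkable deposits +¥77B, Borrowings from CB −¥18B
Change in total bank assets = +¥59 billion.

+¥59 billion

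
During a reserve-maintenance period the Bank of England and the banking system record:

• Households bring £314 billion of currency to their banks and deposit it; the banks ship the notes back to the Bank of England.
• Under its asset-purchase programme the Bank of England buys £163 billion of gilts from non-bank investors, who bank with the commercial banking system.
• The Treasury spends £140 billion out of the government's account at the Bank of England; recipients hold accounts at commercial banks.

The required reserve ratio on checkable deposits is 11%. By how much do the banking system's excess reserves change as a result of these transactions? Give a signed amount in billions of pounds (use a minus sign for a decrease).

Currency deposit £314 billion: reserves +£314B, deposits +£314B.
Asset purchase (from non-banks) £163 billion: reserves +£163B, deposits +£163B.
Government spending £140 billion: reserves +£140B, deposits +£140B.
Totals: Δreserves = +£617B, Δdeposits = +£617B.
Δrequired reserves = 11% × +£617B = +£67.87B.
Δexcess reserves = Δreserves − Δrequired = +£617B − (+£67.87B) = +£549.13 billion.

+£549.13 billion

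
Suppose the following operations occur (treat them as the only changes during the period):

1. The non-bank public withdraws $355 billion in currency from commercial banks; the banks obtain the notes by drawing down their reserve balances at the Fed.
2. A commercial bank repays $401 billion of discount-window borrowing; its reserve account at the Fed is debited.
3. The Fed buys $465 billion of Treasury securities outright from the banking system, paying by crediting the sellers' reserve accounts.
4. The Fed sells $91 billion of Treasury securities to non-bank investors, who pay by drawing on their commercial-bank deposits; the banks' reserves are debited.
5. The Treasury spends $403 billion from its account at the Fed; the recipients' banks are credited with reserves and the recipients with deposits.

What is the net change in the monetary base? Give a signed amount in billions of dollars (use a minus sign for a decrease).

+$376 billion

Fed balance sheet:
  Assets:      Securities +$374B, Loans to banks −$401B
  Liabilities: Bank reserves +$21B, Currency in circulation +$355B, Government deposits −$403B
Commercial banking system:
  Assets:      Reserves at CB +$21B, Securities −$465B
  Liabilities: Checkable deposits −$43B, Borrowings from CB −$401B
Monetary base = currency + reserves: +$355B + (+$21B) = +$376 billion.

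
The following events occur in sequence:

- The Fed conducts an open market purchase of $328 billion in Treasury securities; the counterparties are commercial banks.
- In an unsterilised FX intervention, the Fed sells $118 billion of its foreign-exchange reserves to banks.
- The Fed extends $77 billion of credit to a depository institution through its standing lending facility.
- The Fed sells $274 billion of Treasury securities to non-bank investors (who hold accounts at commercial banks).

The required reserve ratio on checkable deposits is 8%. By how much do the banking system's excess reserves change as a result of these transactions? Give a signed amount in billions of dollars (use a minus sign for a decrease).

OMO purchase (from banks) $328 billion: reserves +$328B, deposits 0.
FX sale $118 billion: reserves −$118B, deposits 0.
Discount-window loan $77 billion: reserves +$77B, deposits 0.
Asset sale (to non-banks) $274 billion: reserves −$274B, deposits −$274B.
Totals: Δreserves = +$13B, Δdeposits = −$274B.
Δrequired reserves = 8% × −$274B = −$21.92B.
Δexcess reserves = Δreserves − Δrequired = +$13B − (−$21.92B) = +$34.92 billion.

+$34.92 billion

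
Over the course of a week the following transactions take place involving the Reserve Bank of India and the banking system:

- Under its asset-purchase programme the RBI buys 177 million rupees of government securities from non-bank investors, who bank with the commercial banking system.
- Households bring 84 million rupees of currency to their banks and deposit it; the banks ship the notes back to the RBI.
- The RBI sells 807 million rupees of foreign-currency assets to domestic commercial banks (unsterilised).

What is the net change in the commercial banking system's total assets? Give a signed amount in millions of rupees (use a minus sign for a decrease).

RBI balance sheet:
  Assets:      Securities +177M, Foreign assets −807M
  Liabilities: Bank reserves −546M, Currency in circulation −84M
Commercial banking system:
  Assets:      Reserves at CB −546M, Foreign assets +807M
  Liabilities: Checkable deposits +261M
Change in total bank assets = +261 million.

+261 million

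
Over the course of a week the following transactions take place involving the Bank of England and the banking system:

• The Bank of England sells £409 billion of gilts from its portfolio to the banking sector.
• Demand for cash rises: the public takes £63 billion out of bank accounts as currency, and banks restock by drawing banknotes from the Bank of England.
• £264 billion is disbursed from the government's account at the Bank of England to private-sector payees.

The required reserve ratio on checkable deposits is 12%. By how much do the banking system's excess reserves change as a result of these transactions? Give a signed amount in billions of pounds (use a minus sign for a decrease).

-£232.12 billion

OMO sale (to banks) £409 billion: reserves −£409B, deposits 0.
Currency withdrawal £63 billion: reserves −£63B, deposits −£63B.
Government spending £264 billion: reserves +£264B, deposits +£264B.
Totals: Δreserves = −£208B, Δdeposits = +£201B.
Δrequired reserves = 12% × +£201B = +£24.12B.
Δexcess reserves = Δreserves − Δrequired = −£208B − (+£24.12B) = -£232.12 billion.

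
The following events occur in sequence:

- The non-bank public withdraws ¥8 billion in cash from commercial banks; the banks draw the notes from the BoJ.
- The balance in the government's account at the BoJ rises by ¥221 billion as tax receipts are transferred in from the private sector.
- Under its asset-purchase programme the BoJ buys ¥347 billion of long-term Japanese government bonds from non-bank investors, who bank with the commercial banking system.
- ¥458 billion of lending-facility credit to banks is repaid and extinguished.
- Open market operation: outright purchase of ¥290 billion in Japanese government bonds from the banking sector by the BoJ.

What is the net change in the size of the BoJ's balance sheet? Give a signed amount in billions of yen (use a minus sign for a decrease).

Currency withdrawal ¥8 billion: only the composition of liabilities changes → 0.
Government account inflow ¥221 billion: only the composition of liabilities changes → 0.
Asset purchase (from non-banks) ¥347 billion: a BoJ asset is acquired → +¥347B.
Discount-window repayment ¥458 billion: a BoJ asset is shed → −¥458B.
OMO purchase (from banks) ¥290 billion: a BoJ asset is acquired → +¥290B.
Net: 0 + 0 + 347 − 458 + 290 = +¥179 billion.

+¥179 billion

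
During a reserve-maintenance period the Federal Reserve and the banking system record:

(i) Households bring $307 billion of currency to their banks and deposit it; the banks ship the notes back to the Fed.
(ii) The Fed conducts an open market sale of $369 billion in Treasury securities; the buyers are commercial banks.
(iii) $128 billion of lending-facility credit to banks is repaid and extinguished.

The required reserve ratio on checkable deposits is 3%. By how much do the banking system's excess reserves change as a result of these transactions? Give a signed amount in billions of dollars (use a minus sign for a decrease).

Currency deposit $307 billion: reserves +$307B, deposits +$307B.
OMO sale (to banks) $369 billion: reserves −$369B, deposits 0.
Discount-window repayment $128 billion: reserves −$128B, deposits 0.
Totals: Δreserves = −$190B, Δdeposits = +$307B.
Δrequired reserves = 3% × +$307B = +$9.21B.
Δexcess reserves = Δreserves − Δrequired = −$190B − (+$9.21B) = -$199.21 billion.

-$199.21 billion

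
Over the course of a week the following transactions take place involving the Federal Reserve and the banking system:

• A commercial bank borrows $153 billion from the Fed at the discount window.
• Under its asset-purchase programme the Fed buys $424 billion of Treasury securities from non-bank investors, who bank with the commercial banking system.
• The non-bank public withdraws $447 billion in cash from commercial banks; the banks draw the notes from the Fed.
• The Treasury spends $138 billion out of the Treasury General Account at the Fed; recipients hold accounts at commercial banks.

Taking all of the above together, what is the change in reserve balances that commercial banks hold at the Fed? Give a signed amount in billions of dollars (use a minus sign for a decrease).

Fed balance sheet:
  Assets:      Securities +$424B, Loans to banks +$153B
  Liabilities: Bank reserves +$268B, Currency in circulation +$447B, Government deposits −$138B
Commercial banking system:
  Assets:      Reserves at CB +$268B
  Liabilities: Checkable deposits +$115B, Borrowings from CB +$153B
So the change in reserve balances that commercial banks hold at the Fed is +$268 billion.

+$268 billion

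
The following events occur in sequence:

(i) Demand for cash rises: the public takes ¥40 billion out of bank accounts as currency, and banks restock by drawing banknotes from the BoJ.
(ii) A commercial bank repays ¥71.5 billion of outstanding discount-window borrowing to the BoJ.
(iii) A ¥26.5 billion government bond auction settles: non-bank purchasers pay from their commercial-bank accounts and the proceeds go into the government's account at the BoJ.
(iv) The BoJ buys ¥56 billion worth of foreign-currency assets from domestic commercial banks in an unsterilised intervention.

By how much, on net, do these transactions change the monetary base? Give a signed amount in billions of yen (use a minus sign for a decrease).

-¥42 billion

BoJ balance sheet:
  Assets:      Loans to banks −¥71.5B, Foreign assets +¥56B
  Liabilities: Bank reserves −¥82B, Currency in circulation +¥40B, Government deposits +¥26.5B
Monetary base = currency + reserves: +¥40B + (−¥82B) = -¥42 billion.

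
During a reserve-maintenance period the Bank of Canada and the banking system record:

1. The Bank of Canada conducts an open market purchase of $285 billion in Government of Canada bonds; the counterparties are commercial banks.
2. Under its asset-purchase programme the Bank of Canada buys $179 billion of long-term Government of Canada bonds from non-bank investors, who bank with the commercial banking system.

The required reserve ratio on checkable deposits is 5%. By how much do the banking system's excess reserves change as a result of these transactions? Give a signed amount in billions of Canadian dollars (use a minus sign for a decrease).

OMO purchase (from banks) $285 billion: reserves +$285B, deposits 0.
Asset purchase (from non-banks) $179 billion: reserves +$179B, deposits +$179B.
Totals: Δreserves = +$464B, Δdeposits = +$179B.
Δrequired reserves = 5% × +$179B = +$8.95B.
Δexcess reserves = Δreserves − Δrequired = +$464B − (+$8.95B) = +$455.05 billion.

+$455.05 billion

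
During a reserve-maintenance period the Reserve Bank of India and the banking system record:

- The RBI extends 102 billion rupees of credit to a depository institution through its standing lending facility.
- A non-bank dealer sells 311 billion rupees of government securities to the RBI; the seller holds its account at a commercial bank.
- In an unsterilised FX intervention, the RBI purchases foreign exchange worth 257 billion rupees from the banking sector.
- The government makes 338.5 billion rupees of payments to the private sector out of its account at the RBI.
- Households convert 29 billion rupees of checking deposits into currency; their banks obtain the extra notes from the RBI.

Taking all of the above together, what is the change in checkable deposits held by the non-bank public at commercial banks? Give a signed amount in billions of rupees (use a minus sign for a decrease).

RBI balance sheet:
  Assets:      Securities +311B, Loans to banks +102B, Foreign assets +257B
  Liabilities: Bank reserves +979.5B, Currency in circulation +29B, Government deposits −338.5B
Commercial banking system:
  Assets:      Reserves at CB +979.5B, Foreign assets −257B
  Liabilities: Checkable deposits +620.5B, Borrowings from CB +102B
So the change in checkable deposits held by the non-bank public at commercial banks is +620.5 billion.

+620.5 billion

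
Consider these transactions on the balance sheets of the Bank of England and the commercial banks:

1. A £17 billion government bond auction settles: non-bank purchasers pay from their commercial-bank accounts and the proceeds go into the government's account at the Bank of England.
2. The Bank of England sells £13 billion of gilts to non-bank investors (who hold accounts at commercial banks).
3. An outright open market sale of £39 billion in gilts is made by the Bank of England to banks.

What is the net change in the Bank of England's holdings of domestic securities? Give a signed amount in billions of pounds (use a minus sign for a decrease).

Bank of England balance sheet:
  Assets:      Securities −£52B
  Liabilities: Bank reserves −£69B, Government deposits +£17B
So the change in the Bank of England's holdings of domestic securities is -£52 billion.

-£52 billion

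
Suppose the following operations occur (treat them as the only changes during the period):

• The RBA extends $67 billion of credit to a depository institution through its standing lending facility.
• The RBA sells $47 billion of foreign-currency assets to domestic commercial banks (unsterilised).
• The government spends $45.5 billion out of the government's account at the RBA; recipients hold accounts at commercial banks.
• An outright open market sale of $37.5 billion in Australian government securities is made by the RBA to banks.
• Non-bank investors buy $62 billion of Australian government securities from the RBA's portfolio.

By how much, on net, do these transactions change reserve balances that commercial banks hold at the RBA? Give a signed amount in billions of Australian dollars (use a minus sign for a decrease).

-$34 billion

RBA balance sheet:
  Assets:      Securities −$99.5B, Loans to banks +$67B, Foreign assets −$47B
  Liabilities: Bank reserves −$34B, Government deposits −$45.5B
So the change in reserve balances that commercial banks hold at the RBA is -$34 billion.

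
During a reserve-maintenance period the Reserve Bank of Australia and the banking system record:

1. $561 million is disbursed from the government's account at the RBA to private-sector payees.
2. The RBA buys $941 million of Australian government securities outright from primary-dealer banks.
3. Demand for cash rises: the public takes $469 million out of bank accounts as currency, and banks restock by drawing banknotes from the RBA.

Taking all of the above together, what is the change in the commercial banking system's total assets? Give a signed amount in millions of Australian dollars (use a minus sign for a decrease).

+$92 million

Government spending $561 million: bank balance sheets expand → +$561M.
OMO purchase (from banks) $941 million: just an asset swap on bank balance sheets → 0.
Currency withdrawal $469 million: bank balance sheets shrink → −$469M.
Net: 561 + 0 − 469 = +$92 million.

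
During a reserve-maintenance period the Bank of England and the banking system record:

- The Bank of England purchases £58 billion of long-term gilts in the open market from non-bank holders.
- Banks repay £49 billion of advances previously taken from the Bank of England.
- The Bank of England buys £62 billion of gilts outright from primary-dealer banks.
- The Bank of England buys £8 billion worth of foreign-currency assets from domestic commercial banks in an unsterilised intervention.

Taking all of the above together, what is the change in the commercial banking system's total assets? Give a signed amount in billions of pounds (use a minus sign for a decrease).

+£9 billion

Asset purchase (from non-banks) £58 billion: bank balance sheets expand → +£58B.
Discount-window repayment £49 billion: bank balance sheets shrink → −£49B.
OMO purchase (from banks) £62 billion: just an asset swap on bank balance sheets → 0.
FX purchase £8 billion: just an asset swap on bank balance sheets → 0.
Net: 58 − 49 + 0 + 0 = +£9 billion.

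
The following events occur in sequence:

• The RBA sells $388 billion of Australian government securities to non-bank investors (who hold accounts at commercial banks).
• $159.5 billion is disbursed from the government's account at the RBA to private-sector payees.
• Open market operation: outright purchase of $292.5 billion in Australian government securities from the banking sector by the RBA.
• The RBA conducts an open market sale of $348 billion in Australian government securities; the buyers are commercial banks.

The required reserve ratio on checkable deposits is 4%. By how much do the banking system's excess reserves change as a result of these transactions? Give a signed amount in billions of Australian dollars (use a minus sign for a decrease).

Asset sale (to non-banks) $388 billion: reserves −$388B, deposits −$388B.
Government spending $159.5 billion: reserves +$159.5B, deposits +$159.5B.
OMO purchase (from banks) $292.5 billion: reserves +$292.5B, deposits 0.
OMO sale (to banks) $348 billion: reserves −$348B, deposits 0.
Totals: Δreserves = −$284B, Δdeposits = −$228.5B.
Δrequired reserves = 4% × −$228.5B = −$9.14B.
Δexcess reserves = Δreserves − Δrequired = −$284B − (−$9.14B) = -$274.86 billion.

-$274.86 billion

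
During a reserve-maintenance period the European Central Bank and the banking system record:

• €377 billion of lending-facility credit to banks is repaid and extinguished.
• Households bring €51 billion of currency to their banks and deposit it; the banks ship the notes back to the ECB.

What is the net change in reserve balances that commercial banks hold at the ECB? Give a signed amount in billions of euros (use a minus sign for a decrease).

-€326 billion

ECB balance sheet:
  Assets:      Loans to banks −€377B
  Liabilities: Bank reserves −€326B, Currency in circulation −€51B
So the change in reserve balances that commercial banks hold at the ECB is -€326 billion.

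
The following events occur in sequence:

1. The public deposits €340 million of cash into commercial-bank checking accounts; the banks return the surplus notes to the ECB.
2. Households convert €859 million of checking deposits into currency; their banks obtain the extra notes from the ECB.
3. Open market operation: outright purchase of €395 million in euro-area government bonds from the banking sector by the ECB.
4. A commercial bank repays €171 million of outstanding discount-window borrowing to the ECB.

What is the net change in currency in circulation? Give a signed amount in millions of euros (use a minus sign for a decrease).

+€519 million

ECB balance sheet:
  Assets:      Securities +€395M, Loans to banks −€171M
  Liabilities: Bank reserves −€295M, Currency in circulation +€519M
So the change in currency in circulation is +€519 million.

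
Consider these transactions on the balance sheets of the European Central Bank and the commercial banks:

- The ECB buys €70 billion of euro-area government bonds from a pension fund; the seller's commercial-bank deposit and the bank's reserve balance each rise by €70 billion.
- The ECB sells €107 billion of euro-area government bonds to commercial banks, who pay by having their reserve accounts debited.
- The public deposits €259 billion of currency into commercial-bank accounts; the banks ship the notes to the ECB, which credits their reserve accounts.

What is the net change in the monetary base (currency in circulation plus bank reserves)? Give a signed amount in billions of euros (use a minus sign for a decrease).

-€37 billion

Asset purchase (from non-banks) €70 billion: ECB balance sheet expands → +€70B.
OMO sale (to banks) €107 billion: ECB balance sheet contracts → −€107B.
Currency deposit €259 billion: just a shift between currency and reserves — both are base money → 0.
Net: 70 − 107 + 0 = -€37 billion.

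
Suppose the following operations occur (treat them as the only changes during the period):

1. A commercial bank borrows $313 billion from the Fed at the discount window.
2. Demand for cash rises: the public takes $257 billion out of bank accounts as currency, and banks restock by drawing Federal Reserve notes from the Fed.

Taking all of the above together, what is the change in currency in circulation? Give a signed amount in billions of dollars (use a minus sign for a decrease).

+$257 billion

Discount-window loan $313 billion: no currency enters or leaves circulation → 0.
Currency withdrawal $257 billion: notes leave the central bank → +$257B.
Net: 0 + 257 = +$257 billion.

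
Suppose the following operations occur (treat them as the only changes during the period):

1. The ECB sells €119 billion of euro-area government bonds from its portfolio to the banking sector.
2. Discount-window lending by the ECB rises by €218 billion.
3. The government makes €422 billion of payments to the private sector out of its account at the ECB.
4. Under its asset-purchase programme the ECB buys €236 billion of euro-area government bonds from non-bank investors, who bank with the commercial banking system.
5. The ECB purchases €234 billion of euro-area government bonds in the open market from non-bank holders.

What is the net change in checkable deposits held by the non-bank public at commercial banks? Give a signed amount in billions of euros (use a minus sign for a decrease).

OMO sale (to banks) €119 billion: the counterparty is a bank, so public deposits are unchanged → 0.
Discount-window loan €218 billion: the counterparty is a bank, so public deposits are unchanged → 0.
Government spending €422 billion: non-bank counterparties' bank balances rise → +€422B.
Asset purchase (from non-banks) €236 billion: non-bank counterparties' bank balances rise → +€236B.
Asset purchase (from non-banks) €234 billion: non-bank counterparties' bank balances rise → +€234B.
Net: 0 + 0 + 422 + 236 + 234 = +€892 billion.

+€892 billion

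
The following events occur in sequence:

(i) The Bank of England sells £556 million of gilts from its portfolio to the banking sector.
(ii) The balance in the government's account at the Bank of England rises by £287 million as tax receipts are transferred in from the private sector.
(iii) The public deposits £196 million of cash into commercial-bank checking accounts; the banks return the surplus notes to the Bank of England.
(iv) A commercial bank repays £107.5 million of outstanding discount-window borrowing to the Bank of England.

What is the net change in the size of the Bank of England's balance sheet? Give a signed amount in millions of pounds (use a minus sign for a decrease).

Bank of England balance sheet:
  Assets:      Securities −£556M, Loans to banks −£107.5M
  Liabilities: Bank reserves −£754.5M, Currency in circulation −£196M, Government deposits +£287M
Commercial banking system:
  Assets:      Reserves at CB −£754.5M, Securities +£556M
  Liabilities: Checkable deposits −£91M, Borrowings from CB −£107.5M
Change in total Bank of England assets = -£663.5 million.

-£663.5 million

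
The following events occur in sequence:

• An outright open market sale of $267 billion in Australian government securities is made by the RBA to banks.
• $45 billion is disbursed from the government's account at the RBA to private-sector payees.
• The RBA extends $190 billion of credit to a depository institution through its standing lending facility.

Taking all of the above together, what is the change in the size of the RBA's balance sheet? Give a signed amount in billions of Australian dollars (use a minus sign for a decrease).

OMO sale (to banks) $267 billion: an RBA asset is shed → −$267B.
Government spending $45 billion: only the composition of liabilities changes → 0.
Discount-window loan $190 billion: an RBA asset is acquired → +$190B.
Net: −267 + 0 + 190 = -$77 billion.

-$77 billion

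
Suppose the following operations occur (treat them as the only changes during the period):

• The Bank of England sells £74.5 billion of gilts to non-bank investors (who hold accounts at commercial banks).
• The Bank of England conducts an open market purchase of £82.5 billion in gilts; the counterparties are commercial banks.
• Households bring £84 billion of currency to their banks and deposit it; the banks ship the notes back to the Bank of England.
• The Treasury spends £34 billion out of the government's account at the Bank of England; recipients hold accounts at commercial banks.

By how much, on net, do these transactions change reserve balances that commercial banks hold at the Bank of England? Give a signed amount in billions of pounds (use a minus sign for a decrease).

+£126 billion

Bank of England balance sheet:
  Assets:      Securities +£8B
  Liabilities: Bank reserves +£126B, Currency in circulation −£84B, Government deposits −£34B
So the change in reserve balances that commercial banks hold at the Bank of England is +£126 billion.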